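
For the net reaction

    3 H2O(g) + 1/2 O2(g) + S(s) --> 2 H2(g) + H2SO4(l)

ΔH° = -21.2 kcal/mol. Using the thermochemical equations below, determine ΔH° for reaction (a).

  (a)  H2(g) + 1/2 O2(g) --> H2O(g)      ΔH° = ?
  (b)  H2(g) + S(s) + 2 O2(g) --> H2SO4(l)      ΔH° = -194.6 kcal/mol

ΔH° = -57.8 kcal/mol

(a) reversed and × 3 (H2O(g) must end up as a reactant; ×3 to match 3 H2O(g) in the target): contributes −3·x
(b) as written (H2SO4(l) already on the product side): -194.6 kcal/mol
-21.2 = (-194.6) − 3·x
x = (-21.2 − (-194.6)) / (-3) = -57.8 kcal/mol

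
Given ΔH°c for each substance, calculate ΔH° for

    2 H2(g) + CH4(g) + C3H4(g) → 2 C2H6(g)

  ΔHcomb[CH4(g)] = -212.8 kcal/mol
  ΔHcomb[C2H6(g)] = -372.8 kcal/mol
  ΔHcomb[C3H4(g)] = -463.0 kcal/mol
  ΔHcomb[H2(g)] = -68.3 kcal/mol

Using ΔH = Σ nΔHc°(reactants) − Σ nΔHc°(products):
= [2·(-68.3) + 1·(-212.8) + 1·(-463.0)] − [2·(-372.8)]
= -66.8 kcal/mol

ΔH° = -66.8 kcal/mol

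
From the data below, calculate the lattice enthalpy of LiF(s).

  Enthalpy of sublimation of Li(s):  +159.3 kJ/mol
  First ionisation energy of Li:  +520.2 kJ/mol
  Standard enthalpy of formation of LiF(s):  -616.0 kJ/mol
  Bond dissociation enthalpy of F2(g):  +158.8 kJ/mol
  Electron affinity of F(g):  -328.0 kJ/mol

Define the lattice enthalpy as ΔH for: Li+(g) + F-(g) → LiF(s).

U = -1046.9 kJ/mol

ΔHf° = 1·ΔHsub + 1·(ΣIE) + 1/2·D(F2) + 1·EA + U
-616.0 = 1·(+159.3) + 1·(+520.2) + 1/2·(+158.8) + 1·(-328.0) + U
U = -616.0 − (+430.9) = -1046.9 kJ/mol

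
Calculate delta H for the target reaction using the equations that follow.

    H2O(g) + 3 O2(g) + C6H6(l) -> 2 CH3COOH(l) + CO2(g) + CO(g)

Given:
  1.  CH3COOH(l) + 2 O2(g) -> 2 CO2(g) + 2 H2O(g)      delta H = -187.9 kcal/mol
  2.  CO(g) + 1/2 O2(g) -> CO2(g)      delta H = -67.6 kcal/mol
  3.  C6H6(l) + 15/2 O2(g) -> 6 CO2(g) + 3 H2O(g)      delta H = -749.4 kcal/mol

eq. 1 reversed and × 2 (reverse to put CH3COOH(l) on the product side; ×2 to match 2 CH3COOH(l) in the target): (-2)·(-187.9) = +375.8 kcal/mol
eq. 2 reversed (CO(g) must end up as a product): +67.6 kcal/mol
eq. 3 as written (C6H6(l) already on the reactant side): -749.4 kcal/mol
delta H = (-2)·(-187.9) + (-1)·(-67.6) + (1)·(-749.4) = -306.0 kcal/mol

delta H = -306.0 kcal/mol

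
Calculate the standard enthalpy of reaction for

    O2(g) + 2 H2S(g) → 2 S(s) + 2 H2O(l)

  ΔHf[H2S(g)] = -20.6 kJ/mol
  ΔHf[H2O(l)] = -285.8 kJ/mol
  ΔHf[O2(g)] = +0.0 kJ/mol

ΔH° = -530.4 kJ/mol

Products: 2·(+0.0) + 2·(-285.8) = -571.6
Reactants: 1·(+0.0) + 2·(-20.6) = -41.2
ΔH° = (-571.6) − (-41.2) = -530.4 kJ/mol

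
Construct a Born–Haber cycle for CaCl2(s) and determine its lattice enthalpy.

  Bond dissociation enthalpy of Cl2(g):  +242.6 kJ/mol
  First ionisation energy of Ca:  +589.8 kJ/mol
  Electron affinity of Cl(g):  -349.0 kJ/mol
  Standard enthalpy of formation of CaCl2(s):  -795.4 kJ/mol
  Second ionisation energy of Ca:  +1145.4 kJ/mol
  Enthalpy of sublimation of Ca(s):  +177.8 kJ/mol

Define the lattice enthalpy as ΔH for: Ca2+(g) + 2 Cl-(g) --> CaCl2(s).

ΔHf° = 1·ΔHsub + 1·(ΣIE) + 1·D(Cl2) + 2·EA + U
-795.4 = 1·(+177.8) + 1·(+1735.2) + 1·(+242.6) + 2·(-349.0) + U
U = -795.4 − (+1457.6) = -2253.0 kJ/mol

U = -2253.0 kJ/mol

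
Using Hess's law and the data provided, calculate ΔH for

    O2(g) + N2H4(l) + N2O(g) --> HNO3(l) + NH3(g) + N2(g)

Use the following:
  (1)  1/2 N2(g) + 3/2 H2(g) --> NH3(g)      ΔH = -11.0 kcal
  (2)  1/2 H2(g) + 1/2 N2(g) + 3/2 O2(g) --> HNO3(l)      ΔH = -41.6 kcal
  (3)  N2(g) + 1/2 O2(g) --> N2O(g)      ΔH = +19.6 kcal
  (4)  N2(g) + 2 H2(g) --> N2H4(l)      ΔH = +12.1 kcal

ΔH = -84.3 kcal

(1) as written (NH3(g) already on the product side): -11.0 kcal
(2) as written (HNO3(l) already on the product side): -41.6 kcal
(3) reversed (reverse to put N2O(g) on the reactant side): -19.6 kcal
(4) reversed (reverse to put N2H4(l) on the reactant side): -12.1 kcal
Since enthalpy is a state function, ΔH = (1)·(-11.0) + (1)·(-41.6) + (-1)·(+19.6) + (-1)·(+12.1) = -84.3 kcal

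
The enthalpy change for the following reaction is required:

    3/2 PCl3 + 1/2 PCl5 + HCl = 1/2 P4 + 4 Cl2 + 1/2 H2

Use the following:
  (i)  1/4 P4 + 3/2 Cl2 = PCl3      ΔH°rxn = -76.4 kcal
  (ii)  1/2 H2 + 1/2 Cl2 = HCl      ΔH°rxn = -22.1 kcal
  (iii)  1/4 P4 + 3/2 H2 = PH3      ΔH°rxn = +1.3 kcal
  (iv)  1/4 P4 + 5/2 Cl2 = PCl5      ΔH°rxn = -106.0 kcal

ΔH°rxn = 189.7 kcal

(i) reversed and × 3/2: (-3/2)·(-76.4) = +114.6 kcal
(ii) reversed: +22.1 kcal
(iii): not needed.
(iv) reversed and × 1/2: (-1/2)·(-106.0) = +53.0 kcal
ΔH°rxn = (-3/2)·(-76.4) + (-1)·(-22.1) + (-1/2)·(-106.0) = 189.7 kcal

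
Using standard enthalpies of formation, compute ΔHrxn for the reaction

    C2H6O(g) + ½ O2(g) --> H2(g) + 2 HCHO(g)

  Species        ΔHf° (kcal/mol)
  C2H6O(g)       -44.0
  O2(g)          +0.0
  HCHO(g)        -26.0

ΔH°rxn = Σ nΔHf°(products) − Σ nΔHf°(reactants).
Products: 1·(+0.0) + 2·(-26.0) = -52.0
Reactants: 1·(-44.0) + 1/2·(+0.0) = -44.0
ΔHrxn = (-52.0) − (-44.0) = -8.0 kcal/mol

ΔHrxn = -8.0 kcal/mol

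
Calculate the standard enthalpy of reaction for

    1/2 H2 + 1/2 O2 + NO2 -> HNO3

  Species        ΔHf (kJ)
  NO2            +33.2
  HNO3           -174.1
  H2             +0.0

ΔH°rxn = Σ nΔHf°(products) − Σ nΔHf°(reactants).
Products: 1·(-174.1) = -174.1
Reactants: 1/2·(+0.0) + 1/2·(+0.0) + 1·(+33.2) = +33.2
ΔHrxn = (-174.1) − (+33.2) = -207.3 kJ

ΔHrxn = -207.3 kJ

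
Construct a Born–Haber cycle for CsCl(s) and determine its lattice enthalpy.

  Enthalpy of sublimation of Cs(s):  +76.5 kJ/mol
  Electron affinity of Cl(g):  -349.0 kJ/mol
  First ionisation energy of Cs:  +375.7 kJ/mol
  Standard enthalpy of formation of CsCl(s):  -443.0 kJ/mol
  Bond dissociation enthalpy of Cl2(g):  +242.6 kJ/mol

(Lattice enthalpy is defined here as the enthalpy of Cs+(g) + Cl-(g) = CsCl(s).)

ΔHf° = 1·ΔHsub + 1·(ΣIE) + 1/2·D(Cl2) + 1·EA + U
-443.0 = 1·(+76.5) + 1·(+375.7) + 1/2·(+242.6) + 1·(-349.0) + U
U = -443.0 − (+224.5) = -667.5 kJ/mol

U = -667.5 kJ/mol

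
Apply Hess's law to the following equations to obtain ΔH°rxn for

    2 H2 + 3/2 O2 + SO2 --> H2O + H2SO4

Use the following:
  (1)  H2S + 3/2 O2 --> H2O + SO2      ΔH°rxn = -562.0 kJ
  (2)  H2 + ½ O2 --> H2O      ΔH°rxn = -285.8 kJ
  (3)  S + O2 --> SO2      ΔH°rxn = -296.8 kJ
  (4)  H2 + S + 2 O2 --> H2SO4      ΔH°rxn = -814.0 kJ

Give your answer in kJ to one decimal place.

ΔH°rxn = -803.0 kJ

(1): not needed.
(2) as written: -285.8 kJ
(3) reversed: +296.8 kJ
(4) as written: -814.0 kJ
Since enthalpy is a state function, ΔH°rxn = (-285.8) + (+296.8) + (-814.0) = -803.0 kJ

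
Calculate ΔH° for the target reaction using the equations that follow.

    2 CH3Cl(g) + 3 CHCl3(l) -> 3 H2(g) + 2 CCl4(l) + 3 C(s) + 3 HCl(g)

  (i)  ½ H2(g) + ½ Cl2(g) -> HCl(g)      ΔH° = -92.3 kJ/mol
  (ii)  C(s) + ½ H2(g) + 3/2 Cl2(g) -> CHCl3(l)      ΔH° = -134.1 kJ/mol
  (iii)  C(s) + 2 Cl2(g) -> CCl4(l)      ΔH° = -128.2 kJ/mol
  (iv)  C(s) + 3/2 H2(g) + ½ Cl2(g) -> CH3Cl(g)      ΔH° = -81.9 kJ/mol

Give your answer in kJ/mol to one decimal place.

(i) × 3 (×3 to match 3 HCl(g) in the target): (3)·(-92.3) = -276.9 kJ/mol
(ii) reversed and × 3 (reverse to put CHCl3(l) on the reactant side; scale by 3 for the 3 CHCl3(l)): (-3)·(-134.1) = +402.3 kJ/mol
(iii) × 2 (scale by 2 for the 2 CCl4(l)): (2)·(-128.2) = -256.4 kJ/mol
(iv) reversed and × 2 (CH3Cl(g) must end up as a reactant; ×2 to match 2 CH3Cl(g) in the target): (-2)·(-81.9) = +163.8 kJ/mol
Since enthalpy is a state function, ΔH° = (3)·(-92.3) + (-3)·(-134.1) + (2)·(-128.2) + (-2)·(-81.9) = 32.8 kJ/mol

ΔH° = 32.8 kJ/mol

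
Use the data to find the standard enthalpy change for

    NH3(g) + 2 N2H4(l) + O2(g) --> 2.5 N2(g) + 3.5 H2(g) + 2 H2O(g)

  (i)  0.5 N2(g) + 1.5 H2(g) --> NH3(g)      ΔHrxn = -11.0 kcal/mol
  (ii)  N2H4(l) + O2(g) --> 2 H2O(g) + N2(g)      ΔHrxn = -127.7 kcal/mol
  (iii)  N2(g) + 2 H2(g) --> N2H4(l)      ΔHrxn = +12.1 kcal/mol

(i) reversed: +11.0 kcal/mol
(ii) as written: -127.7 kcal/mol
(iii) reversed: -12.1 kcal/mol
Since enthalpy is a state function, ΔHrxn = (-1)·(-11.0) + (1)·(-127.7) + (-1)·(+12.1) = -128.8 kcal/mol

ΔHrxn = -128.8 kcal/mol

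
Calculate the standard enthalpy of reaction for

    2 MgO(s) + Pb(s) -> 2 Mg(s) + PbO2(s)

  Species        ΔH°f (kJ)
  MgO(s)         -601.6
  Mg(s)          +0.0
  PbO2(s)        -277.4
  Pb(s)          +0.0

ΔH° = 925.8 kJ

Products: 2·(+0.0) + 1·(-277.4) = -277.4
Reactants: 2·(-601.6) + 1·(+0.0) = -1203.2
ΔH° = (-277.4) − (-1203.2) = 925.8 kJ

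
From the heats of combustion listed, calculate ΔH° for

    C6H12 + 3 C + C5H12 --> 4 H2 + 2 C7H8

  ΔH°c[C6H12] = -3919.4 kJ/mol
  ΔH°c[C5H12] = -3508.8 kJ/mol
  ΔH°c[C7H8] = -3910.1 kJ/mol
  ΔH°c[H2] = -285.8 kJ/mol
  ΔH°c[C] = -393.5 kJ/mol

ΔH° = 354.7 kJ/mol

With combustion enthalpies, reactants minus products:
= [1·(-3919.4) + 3·(-393.5) + 1·(-3508.8)] − [4·(-285.8) + 2·(-3910.1)]
= 354.7 kJ/mol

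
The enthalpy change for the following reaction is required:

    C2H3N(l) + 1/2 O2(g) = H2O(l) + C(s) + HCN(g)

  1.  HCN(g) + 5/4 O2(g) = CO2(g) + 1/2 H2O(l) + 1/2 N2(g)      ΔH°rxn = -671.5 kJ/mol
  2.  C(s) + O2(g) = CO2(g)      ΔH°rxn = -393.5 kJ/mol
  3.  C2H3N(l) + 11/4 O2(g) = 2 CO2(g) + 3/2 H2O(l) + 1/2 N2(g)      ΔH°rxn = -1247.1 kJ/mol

ΔH°rxn = -182.1 kJ/mol

eq. 1 reversed (reverse to put HCN(g) on the product side): +671.5 kJ/mol
eq. 2 reversed (C(s) must end up as a product): +393.5 kJ/mol
eq. 3 as written (C2H3N(l) already on the reactant side): -1247.1 kJ/mol
Combining the equations, ΔH°rxn = (-1)·(-671.5) + (-1)·(-393.5) + (1)·(-1247.1) = -182.1 kJ/mol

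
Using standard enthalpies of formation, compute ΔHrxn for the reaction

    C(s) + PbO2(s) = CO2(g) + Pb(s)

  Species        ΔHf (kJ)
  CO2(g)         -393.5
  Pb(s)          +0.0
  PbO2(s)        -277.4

ΔHrxn = -116.1 kJ

ΔH°rxn = Σ nΔHf°(products) − Σ nΔHf°(reactants).
Products: 1·(-393.5) + 1·(+0.0) = -393.5
Reactants: 1·(+0.0) + 1·(-277.4) = -277.4
ΔHrxn = (-393.5) − (-277.4) = -116.1 kJ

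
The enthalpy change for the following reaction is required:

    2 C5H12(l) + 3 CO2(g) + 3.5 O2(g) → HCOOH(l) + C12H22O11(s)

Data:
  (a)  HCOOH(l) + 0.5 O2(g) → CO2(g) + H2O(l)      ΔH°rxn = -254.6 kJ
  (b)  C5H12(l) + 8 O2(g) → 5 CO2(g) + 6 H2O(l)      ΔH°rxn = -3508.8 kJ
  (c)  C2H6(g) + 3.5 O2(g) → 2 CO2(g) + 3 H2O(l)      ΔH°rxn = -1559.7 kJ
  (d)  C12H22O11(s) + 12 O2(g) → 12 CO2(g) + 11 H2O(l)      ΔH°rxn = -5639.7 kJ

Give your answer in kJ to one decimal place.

(a) reversed (reverse to put HCOOH(l) on the product side): +254.6 kJ
(b) × 2 (×2 to match 2 C5H12(l) in the target): (2)·(-3508.8) = -7017.6 kJ
(c): not needed (C2H6(g) appears nowhere else).
(d) reversed (reverse to put C12H22O11(s) on the product side): +5639.7 kJ
Summing the manipulated equations, ΔH°rxn = (-1)·(-254.6) + (2)·(-3508.8) + (-1)·(-5639.7) = -1123.3 kJ

ΔH°rxn = -1123.3 kJ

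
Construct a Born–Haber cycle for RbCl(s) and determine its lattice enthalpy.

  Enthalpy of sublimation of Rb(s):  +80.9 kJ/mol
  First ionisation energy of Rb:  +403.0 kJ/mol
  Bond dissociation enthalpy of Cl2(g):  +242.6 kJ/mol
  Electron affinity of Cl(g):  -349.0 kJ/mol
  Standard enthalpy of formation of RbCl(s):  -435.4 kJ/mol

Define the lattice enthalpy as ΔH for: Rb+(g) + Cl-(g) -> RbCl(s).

U = -691.6 kJ/mol

ΔHf° = 1·ΔHsub + 1·(ΣIE) + 1/2·D(Cl2) + 1·EA + U
-435.4 = 1·(+80.9) + 1·(+403.0) + 1/2·(+242.6) + 1·(-349.0) + U
U = -435.4 − (+256.2) = -691.6 kJ/mol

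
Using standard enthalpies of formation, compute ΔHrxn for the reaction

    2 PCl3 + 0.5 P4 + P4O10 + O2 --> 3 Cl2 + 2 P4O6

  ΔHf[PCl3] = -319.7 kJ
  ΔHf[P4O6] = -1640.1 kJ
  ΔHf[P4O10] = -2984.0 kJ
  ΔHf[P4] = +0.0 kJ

Products: 3·(+0.0) + 2·(-1640.1) = -3280.2
Reactants: 2·(-319.7) + 1/2·(+0.0) + 1·(-2984.0) + 1·(+0.0) = -3623.4
ΔHrxn = (-3280.2) − (-3623.4) = 343.2 kJ

ΔHrxn = 343.2 kJ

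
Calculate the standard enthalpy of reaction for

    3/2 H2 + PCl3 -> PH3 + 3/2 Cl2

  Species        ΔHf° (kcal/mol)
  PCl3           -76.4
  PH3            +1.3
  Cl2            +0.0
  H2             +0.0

Products: 1·(+1.3) + 3/2·(+0.0) = +1.3
Reactants: 3/2·(+0.0) + 1·(-76.4) = -76.4
ΔH°rxn = (+1.3) − (-76.4) = 77.7 kcal/mol

ΔH°rxn = 77.7 kcal/mol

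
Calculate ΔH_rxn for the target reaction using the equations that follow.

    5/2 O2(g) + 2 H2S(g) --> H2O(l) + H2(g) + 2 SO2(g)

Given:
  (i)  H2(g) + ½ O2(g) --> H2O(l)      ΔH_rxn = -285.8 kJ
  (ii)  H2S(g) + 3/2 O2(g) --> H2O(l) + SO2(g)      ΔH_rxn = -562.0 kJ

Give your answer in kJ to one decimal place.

ΔH_rxn = -838.2 kJ

(i) reversed: +285.8 kJ
(ii) × 2: (2)·(-562.0) = -1124.0 kJ
Combining the equations, ΔH_rxn = (-1)·(-285.8) + (2)·(-562.0) = -838.2 kJ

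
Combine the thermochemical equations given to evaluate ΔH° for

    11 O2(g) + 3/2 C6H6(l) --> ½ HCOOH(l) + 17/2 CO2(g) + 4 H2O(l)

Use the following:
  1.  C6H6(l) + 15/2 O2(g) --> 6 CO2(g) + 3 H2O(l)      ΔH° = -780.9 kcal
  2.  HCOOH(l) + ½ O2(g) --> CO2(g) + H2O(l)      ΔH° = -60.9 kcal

ΔH° = -1140.9 kcal

eq. 1 × 3/2 (×3/2 to match 3/2 C6H6(l) in the target): (3/2)·(-780.9) = -1171.35 kcal
eq. 2 reversed and × 1/2 (HCOOH(l) must end up as a product; ×1/2 to match 1/2 HCOOH(l) in the target): (-1/2)·(-60.9) = +30.45 kcal
ΔH° = (3/2)·(-780.9) + (-1/2)·(-60.9) = -1140.9 kcal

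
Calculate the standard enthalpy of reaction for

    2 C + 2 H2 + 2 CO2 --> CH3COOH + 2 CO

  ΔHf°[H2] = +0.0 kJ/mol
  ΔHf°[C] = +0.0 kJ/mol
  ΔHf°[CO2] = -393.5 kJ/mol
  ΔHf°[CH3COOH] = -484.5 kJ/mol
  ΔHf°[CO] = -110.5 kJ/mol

ΔH_rxn = 81.5 kJ/mol

Products: 1·(-484.5) + 2·(-110.5) = -705.5
Reactants: 2·(+0.0) + 2·(+0.0) + 2·(-393.5) = -787.0
ΔH_rxn = (-705.5) − (-787.0) = 81.5 kJ/mol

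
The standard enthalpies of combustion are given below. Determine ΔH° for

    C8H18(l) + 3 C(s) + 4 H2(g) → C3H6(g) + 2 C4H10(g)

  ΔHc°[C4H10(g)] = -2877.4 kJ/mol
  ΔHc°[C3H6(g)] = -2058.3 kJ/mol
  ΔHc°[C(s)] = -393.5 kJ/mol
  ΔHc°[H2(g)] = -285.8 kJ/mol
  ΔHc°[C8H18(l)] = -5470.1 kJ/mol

With combustion enthalpies, reactants minus products:
= [1·(-5470.1) + 3·(-393.5) + 4·(-285.8)] − [1·(-2058.3) + 2·(-2877.4)]
= 19.3 kJ/mol

ΔH° = 19.3 kJ/mol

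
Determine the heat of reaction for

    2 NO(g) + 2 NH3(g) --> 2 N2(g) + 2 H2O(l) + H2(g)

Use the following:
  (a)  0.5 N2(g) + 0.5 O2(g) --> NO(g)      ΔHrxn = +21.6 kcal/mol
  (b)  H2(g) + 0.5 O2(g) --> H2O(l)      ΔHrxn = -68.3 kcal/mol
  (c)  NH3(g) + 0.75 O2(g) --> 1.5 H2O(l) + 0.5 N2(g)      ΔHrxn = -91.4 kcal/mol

(a) reversed and × 2 (reverse to put NO(g) on the reactant side; scale by 2 for the 2 NO(g)): (-2)·(+21.6) = -43.2 kcal/mol
(b) reversed (reverse to put H2(g) on the product side): +68.3 kcal/mol
(c) × 2 (scale by 2 for the 2 NH3(g)): (2)·(-91.4) = -182.8 kcal/mol
ΔHrxn = (-2)·(+21.6) + (-1)·(-68.3) + (2)·(-91.4) = -157.7 kcal/mol

ΔHrxn = -157.7 kcal/mol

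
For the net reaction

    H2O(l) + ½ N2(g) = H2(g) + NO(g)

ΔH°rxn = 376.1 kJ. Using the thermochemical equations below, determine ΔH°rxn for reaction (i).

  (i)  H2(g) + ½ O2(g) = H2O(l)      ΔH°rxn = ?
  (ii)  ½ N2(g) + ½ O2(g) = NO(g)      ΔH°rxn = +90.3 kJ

(i) reversed: contributes −x
(ii) as written: +90.3 kJ
+376.1 = (+90.3) − x
x = (+376.1 − (+90.3)) / (-1) = -285.8 kJ

ΔH°rxn = -285.8 kJ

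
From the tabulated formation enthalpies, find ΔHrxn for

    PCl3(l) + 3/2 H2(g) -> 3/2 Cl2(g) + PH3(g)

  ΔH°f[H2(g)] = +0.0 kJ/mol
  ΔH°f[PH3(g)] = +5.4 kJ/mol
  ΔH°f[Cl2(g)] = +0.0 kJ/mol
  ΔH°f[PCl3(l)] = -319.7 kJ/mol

Products: 3/2·(+0.0) + 1·(+5.4) = +5.4
Reactants: 1·(-319.7) + 3/2·(+0.0) = -319.7
ΔHrxn = (+5.4) − (-319.7) = 325.1 kJ/mol

ΔHrxn = 325.1 kJ/mol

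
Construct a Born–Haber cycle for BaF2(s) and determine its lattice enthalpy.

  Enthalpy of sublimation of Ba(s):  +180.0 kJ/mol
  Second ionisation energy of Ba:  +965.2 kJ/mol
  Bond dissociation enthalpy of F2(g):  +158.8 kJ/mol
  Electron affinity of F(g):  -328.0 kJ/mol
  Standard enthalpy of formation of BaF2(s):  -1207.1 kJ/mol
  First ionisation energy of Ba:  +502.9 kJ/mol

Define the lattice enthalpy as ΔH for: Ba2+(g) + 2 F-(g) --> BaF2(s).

ΔHf° = 1·ΔHsub + 1·(ΣIE) + 1·D(F2) + 2·EA + U
-1207.1 = 1·(+180.0) + 1·(+1468.1) + 1·(+158.8) + 2·(-328.0) + U
U = -1207.1 − (+1150.9) = -2358.0 kJ/mol

U = -2358.0 kJ/mol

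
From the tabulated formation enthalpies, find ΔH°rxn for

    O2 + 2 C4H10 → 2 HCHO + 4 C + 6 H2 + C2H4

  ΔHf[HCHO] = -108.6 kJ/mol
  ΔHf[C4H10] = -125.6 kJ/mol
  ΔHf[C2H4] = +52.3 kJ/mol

ΔH°rxn = 86.3 kJ/mol

Products: 2·(-108.6) + 4·(+0.0) + 6·(+0.0) + 1·(+52.3) = -164.9
Reactants: 1·(+0.0) + 2·(-125.6) = -251.2
ΔH°rxn = (-164.9) − (-251.2) = 86.3 kJ/mol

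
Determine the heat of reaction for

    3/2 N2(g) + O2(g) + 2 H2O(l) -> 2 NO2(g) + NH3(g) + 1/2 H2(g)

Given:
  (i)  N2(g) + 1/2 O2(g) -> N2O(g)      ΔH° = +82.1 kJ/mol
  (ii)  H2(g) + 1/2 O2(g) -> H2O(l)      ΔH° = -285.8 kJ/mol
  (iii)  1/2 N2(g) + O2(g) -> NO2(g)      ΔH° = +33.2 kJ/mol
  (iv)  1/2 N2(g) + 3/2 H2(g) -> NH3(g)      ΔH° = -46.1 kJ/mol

ΔH° = 591.9 kJ/mol

(i): not needed (N2O(g) appears nowhere else).
(ii) reversed and × 2 (H2O(l) must end up as a reactant; scale by 2 for the 2 H2O(l)): (-2)·(-285.8) = +571.6 kJ/mol
(iii) × 2 (×2 to match 2 NO2(g) in the target): (2)·(+33.2) = +66.4 kJ/mol
(iv) as written (NH3(g) already on the product side): -46.1 kJ/mol
Combining the equations, ΔH° = (-2)·(-285.8) + (2)·(+33.2) + (1)·(-46.1) = 591.9 kJ/mol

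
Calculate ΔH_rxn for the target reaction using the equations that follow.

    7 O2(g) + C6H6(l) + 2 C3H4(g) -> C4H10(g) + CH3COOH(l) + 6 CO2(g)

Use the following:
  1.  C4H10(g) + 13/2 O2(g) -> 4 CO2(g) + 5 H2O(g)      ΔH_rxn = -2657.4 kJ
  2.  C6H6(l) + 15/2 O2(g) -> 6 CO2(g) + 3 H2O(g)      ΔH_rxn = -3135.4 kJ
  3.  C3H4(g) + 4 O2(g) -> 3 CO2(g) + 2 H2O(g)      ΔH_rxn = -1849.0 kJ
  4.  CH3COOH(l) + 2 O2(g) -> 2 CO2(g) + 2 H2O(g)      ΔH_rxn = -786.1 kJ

eq. 1 reversed: +2657.4 kJ
eq. 2 as written: -3135.4 kJ
eq. 3 × 2: (2)·(-1849.0) = -3698.0 kJ
eq. 4 reversed: +786.1 kJ
Combining the equations, ΔH_rxn = (-1)·(-2657.4) + (1)·(-3135.4) + (2)·(-1849.0) + (-1)·(-786.1) = -3389.9 kJ

ΔH_rxn = -3389.9 kJ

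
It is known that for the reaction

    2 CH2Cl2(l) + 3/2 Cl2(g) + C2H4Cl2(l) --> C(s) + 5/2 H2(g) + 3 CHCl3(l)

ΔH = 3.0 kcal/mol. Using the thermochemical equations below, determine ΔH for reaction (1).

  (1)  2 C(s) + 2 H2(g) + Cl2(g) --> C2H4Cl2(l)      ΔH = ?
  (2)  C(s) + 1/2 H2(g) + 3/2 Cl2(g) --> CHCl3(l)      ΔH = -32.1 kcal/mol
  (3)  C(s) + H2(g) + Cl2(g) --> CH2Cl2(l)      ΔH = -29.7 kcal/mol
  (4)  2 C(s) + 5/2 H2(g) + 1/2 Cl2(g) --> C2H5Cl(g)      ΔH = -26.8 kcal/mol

ΔH = -39.9 kcal/mol

(1) reversed (reverse to put C2H4Cl2(l) on the reactant side): contributes −x
(2) × 3 (×3 to match 3 CHCl3(l) in the target): (3)·(-32.1) = -96.3 kcal/mol
(3) reversed and × 2 (reverse to put CH2Cl2(l) on the reactant side; ×2 to match 2 CH2Cl2(l) in the target): (-2)·(-29.7) = +59.4 kcal/mol
(4): not needed (C2H5Cl(g) appears nowhere else).
+3.0 = (-96.3) + (+59.4) − x
x = (+3.0 − (-36.9)) / (-1) = -39.9 kcal/mol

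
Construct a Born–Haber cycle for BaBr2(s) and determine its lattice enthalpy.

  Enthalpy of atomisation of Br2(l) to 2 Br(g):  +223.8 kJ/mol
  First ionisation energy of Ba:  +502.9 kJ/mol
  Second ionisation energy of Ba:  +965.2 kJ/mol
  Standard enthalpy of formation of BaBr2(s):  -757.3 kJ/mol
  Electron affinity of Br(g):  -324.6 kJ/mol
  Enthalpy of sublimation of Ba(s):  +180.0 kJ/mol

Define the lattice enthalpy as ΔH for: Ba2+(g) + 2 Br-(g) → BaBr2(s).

U = -1980.0 kJ/mol

ΔHf° = 1·ΔHsub + 1·(ΣIE) + 1·D(Br2) + 2·EA + U
-757.3 = 1·(+180.0) + 1·(+1468.1) + 1·(+223.8) + 2·(-324.6) + U
U = -757.3 − (+1222.7) = -1980.0 kJ/mol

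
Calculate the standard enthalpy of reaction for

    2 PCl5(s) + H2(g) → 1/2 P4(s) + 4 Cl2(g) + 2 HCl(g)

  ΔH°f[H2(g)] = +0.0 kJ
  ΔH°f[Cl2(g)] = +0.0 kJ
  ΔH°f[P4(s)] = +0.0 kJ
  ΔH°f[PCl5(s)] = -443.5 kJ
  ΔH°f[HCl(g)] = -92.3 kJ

ΔH°rxn = Σ nΔHf°(products) − Σ nΔHf°(reactants).
Products: 1/2·(+0.0) + 4·(+0.0) + 2·(-92.3) = -184.6
Reactants: 2·(-443.5) + 1·(+0.0) = -887.0
ΔH_rxn = (-184.6) − (-887.0) = 702.4 kJ

ΔH_rxn = 702.4 kJ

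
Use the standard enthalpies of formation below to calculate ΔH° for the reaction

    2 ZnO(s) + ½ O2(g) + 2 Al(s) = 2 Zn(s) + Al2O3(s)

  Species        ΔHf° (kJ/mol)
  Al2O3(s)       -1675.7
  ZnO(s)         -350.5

ΔH°rxn = Σ nΔHf°(products) − Σ nΔHf°(reactants).
Products: 2·(+0.0) + 1·(-1675.7) = -1675.7
Reactants: 2·(-350.5) + 1/2·(+0.0) + 2·(+0.0) = -701.0
ΔH° = (-1675.7) − (-701.0) = -974.7 kJ/mol

ΔH° = -974.7 kJ/mol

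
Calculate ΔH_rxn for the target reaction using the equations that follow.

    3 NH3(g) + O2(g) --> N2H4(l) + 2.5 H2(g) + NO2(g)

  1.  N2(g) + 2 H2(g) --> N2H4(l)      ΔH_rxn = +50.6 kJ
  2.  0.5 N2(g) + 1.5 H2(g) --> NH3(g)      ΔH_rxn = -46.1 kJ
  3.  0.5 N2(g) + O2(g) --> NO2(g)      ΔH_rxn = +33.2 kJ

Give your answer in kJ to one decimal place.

eq. 1 as written (N2H4(l) already on the product side): +50.6 kJ
eq. 2 reversed and × 3 (reverse to put NH3(g) on the reactant side; ×3 to match 3 NH3(g) in the target): (-3)·(-46.1) = +138.3 kJ
eq. 3 as written (NO2(g) already on the product side): +33.2 kJ
Combining the equations, ΔH_rxn = (+50.6) + (+138.3) + (+33.2) = 222.1 kJ

ΔH_rxn = 222.1 kJ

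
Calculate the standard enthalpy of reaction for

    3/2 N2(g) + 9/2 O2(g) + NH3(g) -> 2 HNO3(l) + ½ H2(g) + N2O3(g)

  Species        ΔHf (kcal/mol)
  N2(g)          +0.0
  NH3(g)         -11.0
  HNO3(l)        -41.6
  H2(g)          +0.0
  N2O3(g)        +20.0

ΔH° = -52.2 kcal/mol

Products: 2·(-41.6) + 1/2·(+0.0) + 1·(+20.0) = -63.2
Reactants: 3/2·(+0.0) + 9/2·(+0.0) + 1·(-11.0) = -11.0
ΔH° = (-63.2) − (-11.0) = -52.2 kcal/mol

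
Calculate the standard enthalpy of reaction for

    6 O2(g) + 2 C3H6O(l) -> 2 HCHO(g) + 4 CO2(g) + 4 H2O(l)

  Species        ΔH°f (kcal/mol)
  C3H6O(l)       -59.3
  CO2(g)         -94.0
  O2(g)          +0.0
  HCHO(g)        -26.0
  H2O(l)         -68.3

ΔH_rxn = -582.6 kcal/mol

ΔH°rxn = Σ nΔHf°(products) − Σ nΔHf°(reactants).
Products: 2·(-26.0) + 4·(-94.0) + 4·(-68.3) = -701.2
Reactants: 6·(+0.0) + 2·(-59.3) = -118.6
ΔH_rxn = (-701.2) − (-118.6) = -582.6 kcal/mol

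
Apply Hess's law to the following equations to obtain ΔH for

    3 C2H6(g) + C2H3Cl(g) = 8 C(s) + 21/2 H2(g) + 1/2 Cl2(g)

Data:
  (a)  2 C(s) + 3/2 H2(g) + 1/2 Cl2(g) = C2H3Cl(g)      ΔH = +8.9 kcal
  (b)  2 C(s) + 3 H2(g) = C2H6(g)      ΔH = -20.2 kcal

ΔH = 51.7 kcal

(a) reversed (C2H3Cl(g) must end up as a reactant): -8.9 kcal
(b) reversed and × 3 (reverse to put C2H6(g) on the reactant side; ×3 to match 3 C2H6(g) in the target): (-3)·(-20.2) = +60.6 kcal
Since enthalpy is a state function, ΔH = (-1)·(+8.9) + (-3)·(-20.2) = 51.7 kcal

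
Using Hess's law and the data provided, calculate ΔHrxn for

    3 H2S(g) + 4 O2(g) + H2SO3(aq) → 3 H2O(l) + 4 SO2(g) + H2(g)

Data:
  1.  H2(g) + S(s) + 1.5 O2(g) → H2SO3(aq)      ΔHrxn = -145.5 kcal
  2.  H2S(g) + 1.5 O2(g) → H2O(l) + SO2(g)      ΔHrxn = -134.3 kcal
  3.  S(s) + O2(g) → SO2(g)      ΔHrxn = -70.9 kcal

ΔHrxn = -328.3 kcal

eq. 1 reversed (reverse to put H2SO3(aq) on the reactant side): +145.5 kcal
eq. 2 × 3 (scale by 3 for the 3 H2S(g)): (3)·(-134.3) = -402.9 kcal
eq. 3 as written: -70.9 kcal
Combining the equations, ΔHrxn = (-1)·(-145.5) + (3)·(-134.3) + (1)·(-70.9) = -328.3 kcal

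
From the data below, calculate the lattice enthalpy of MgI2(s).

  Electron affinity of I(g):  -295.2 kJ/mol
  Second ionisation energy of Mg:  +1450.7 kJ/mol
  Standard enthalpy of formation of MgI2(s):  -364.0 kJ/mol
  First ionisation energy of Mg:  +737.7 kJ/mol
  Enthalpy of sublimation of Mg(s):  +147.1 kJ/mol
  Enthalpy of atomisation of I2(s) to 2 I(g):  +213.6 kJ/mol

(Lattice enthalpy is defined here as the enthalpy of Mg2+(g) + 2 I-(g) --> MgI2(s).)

ΔHf° = 1·ΔHsub + 1·(ΣIE) + 1·D(I2) + 2·EA + U
-364.0 = 1·(+147.1) + 1·(+2188.4) + 1·(+213.6) + 2·(-295.2) + U
U = -364.0 − (+1958.7) = -2322.7 kJ/mol

U = -2322.7 kJ/mol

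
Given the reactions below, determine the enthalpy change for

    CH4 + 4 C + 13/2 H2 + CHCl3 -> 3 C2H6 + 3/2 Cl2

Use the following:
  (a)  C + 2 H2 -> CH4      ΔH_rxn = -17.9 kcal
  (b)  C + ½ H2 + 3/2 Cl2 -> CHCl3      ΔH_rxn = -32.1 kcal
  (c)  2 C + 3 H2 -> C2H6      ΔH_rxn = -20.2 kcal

ΔH_rxn = -10.6 kcal

(a) reversed (reverse to put CH4 on the reactant side): +17.9 kcal
(b) reversed (reverse to put CHCl3 on the reactant side): +32.1 kcal
(c) × 3 (×3 to match 3 C2H6 in the target): (3)·(-20.2) = -60.6 kcal
ΔH_rxn = (-1)·(-17.9) + (-1)·(-32.1) + (3)·(-20.2) = -10.6 kcal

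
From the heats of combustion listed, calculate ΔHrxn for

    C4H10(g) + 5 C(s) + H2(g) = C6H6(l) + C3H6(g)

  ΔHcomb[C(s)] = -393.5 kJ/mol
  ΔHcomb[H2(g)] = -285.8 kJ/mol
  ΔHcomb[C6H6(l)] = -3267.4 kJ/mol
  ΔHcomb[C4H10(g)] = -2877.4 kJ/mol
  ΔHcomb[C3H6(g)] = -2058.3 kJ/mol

ΔHrxn = 195.0 kJ/mol

With combustion enthalpies, reactants minus products:
= [1·(-2877.4) + 5·(-393.5) + 1·(-285.8)] − [1·(-3267.4) + 1·(-2058.3)]
= 195.0 kJ/mol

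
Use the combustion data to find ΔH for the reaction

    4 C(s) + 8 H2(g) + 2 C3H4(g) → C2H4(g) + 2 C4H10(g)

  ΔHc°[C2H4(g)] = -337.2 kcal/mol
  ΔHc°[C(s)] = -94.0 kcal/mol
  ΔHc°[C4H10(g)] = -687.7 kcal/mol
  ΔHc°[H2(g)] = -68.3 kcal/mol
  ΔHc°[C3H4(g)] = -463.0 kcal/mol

With combustion enthalpies, reactants minus products:
= [4·(-94.0) + 8·(-68.3) + 2·(-463.0)] − [1·(-337.2) + 2·(-687.7)]
= -135.8 kcal/mol

ΔH = -135.8 kcal/mol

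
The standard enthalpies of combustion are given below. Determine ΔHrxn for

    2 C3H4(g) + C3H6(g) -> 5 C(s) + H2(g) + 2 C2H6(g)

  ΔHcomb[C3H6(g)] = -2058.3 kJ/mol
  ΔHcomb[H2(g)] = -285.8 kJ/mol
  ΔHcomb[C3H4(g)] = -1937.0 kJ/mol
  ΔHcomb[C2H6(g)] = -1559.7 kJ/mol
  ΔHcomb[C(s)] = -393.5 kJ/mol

With combustion enthalpies, reactants minus products:
= [2·(-1937.0) + 1·(-2058.3)] − [5·(-393.5) + 1·(-285.8) + 2·(-1559.7)]
= -559.6 kJ/mol

ΔHrxn = -559.6 kJ/mol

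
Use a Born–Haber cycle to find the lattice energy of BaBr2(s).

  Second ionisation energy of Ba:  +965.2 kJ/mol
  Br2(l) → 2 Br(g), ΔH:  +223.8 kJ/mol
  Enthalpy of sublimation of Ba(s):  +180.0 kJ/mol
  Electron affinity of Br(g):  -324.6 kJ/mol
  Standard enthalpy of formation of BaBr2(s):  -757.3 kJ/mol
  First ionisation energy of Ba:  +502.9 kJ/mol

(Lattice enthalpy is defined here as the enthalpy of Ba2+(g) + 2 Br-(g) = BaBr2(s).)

U = -1980.0 kJ/mol

ΔHf° = 1·ΔHsub + 1·(ΣIE) + 1·D(Br2) + 2·EA + U
-757.3 = 1·(+180.0) + 1·(+1468.1) + 1·(+223.8) + 2·(-324.6) + U
U = -757.3 − (+1222.7) = -1980.0 kJ/mol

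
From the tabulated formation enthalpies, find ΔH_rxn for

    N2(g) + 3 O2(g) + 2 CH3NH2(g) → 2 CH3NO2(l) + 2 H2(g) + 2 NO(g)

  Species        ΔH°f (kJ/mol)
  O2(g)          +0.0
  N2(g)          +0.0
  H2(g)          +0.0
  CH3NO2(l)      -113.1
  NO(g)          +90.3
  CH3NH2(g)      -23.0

ΔH_rxn = 0.4 kJ/mol

Products: 2·(-113.1) + 2·(+0.0) + 2·(+90.3) = -45.6
Reactants: 1·(+0.0) + 3·(+0.0) + 2·(-23.0) = -46.0
ΔH_rxn = (-45.6) − (-46.0) = 0.4 kJ/mol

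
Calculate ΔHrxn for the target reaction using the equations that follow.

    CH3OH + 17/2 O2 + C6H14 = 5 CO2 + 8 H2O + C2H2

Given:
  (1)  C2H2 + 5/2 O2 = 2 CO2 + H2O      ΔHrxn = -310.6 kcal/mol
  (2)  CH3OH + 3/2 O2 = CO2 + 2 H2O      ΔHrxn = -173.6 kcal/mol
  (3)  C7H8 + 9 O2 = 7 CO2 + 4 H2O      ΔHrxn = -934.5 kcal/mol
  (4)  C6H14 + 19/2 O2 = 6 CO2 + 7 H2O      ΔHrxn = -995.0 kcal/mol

(1) reversed: +310.6 kcal/mol
(2) as written: -173.6 kcal/mol
(3): not needed.
(4) as written: -995.0 kcal/mol
Combining the equations, ΔHrxn = (-1)·(-310.6) + (1)·(-173.6) + (1)·(-995.0) = -858.0 kcal/mol

ΔHrxn = -858.0 kcal/mol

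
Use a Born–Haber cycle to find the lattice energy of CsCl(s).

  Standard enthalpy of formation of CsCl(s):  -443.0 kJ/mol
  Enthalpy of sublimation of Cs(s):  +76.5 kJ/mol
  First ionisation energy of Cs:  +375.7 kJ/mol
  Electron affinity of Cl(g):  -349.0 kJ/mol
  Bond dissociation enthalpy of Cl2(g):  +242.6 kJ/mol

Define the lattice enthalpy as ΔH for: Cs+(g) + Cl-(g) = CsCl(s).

ΔHf° = 1·ΔHsub + 1·(ΣIE) + 1/2·D(Cl2) + 1·EA + U
-443.0 = 1·(+76.5) + 1·(+375.7) + 1/2·(+242.6) + 1·(-349.0) + U
U = -443.0 − (+224.5) = -667.5 kJ/mol

U = -667.5 kJ/mol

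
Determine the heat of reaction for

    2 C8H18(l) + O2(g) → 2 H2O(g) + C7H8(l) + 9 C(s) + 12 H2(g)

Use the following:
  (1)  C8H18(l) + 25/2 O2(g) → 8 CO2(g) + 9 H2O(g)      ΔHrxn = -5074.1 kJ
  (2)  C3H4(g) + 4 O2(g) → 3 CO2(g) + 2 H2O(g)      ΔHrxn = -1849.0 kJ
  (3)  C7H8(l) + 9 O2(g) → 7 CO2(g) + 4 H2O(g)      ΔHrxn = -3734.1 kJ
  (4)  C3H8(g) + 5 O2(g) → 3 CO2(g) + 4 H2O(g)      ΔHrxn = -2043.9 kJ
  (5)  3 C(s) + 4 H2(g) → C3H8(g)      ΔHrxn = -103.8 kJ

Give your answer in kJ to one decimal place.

ΔHrxn = 29.0 kJ

(1) × 2: (2)·(-5074.1) = -10148.2 kJ
(2): not needed.
(3) reversed: +3734.1 kJ
(4) reversed and × 3: (-3)·(-2043.9) = +6131.7 kJ
(5) reversed and × 3: (-3)·(-103.8) = +311.4 kJ
ΔHrxn = (-10148.2) + (+3734.1) + (+6131.7) + (+311.4) = 29.0 kJ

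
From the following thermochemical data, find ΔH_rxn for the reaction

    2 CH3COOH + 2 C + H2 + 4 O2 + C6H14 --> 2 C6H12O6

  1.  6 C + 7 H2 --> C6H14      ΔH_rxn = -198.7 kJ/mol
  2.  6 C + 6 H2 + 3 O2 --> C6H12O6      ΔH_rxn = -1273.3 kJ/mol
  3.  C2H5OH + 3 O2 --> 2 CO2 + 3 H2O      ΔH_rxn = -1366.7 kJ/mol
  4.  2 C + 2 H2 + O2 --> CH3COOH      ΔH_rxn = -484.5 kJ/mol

ΔH_rxn = -1378.9 kJ/mol

eq. 1 reversed (C6H14 must end up as a reactant): +198.7 kJ/mol
eq. 2 × 2 (scale by 2 for the 2 C6H12O6): (2)·(-1273.3) = -2546.6 kJ/mol
eq. 3: not needed (C2H5OH appears nowhere else).
eq. 4 reversed and × 2 (reverse to put CH3COOH on the reactant side; ×2 to match 2 CH3COOH in the target): (-2)·(-484.5) = +969.0 kJ/mol
ΔH_rxn = (-1)·(-198.7) + (2)·(-1273.3) + (-2)·(-484.5) = -1378.9 kJ/mol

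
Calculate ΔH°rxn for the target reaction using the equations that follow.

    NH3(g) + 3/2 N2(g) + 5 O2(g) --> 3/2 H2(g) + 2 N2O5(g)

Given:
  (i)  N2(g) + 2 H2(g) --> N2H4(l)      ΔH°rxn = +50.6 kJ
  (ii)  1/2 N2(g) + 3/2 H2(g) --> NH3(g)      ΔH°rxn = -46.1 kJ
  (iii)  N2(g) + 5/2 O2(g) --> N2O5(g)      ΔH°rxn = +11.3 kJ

(i): not needed.
(ii) reversed: +46.1 kJ
(iii) × 2: (2)·(+11.3) = +22.6 kJ
By Hess's law, ΔH°rxn = (+46.1) + (+22.6) = 68.7 kJ

ΔH°rxn = 68.7 kJ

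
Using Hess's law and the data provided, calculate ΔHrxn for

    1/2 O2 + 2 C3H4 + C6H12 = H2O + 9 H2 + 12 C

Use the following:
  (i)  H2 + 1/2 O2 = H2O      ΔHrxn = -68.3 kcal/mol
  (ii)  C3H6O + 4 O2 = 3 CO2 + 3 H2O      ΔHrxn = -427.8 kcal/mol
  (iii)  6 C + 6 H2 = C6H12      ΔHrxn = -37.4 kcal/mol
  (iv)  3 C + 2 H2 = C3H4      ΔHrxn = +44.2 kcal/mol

ΔHrxn = -119.3 kcal/mol

(i) as written: -68.3 kcal/mol
(ii): not needed.
(iii) reversed: +37.4 kcal/mol
(iv) reversed and × 2: (-2)·(+44.2) = -88.4 kcal/mol
ΔHrxn = (-68.3) + (+37.4) + (-88.4) = -119.3 kcal/mol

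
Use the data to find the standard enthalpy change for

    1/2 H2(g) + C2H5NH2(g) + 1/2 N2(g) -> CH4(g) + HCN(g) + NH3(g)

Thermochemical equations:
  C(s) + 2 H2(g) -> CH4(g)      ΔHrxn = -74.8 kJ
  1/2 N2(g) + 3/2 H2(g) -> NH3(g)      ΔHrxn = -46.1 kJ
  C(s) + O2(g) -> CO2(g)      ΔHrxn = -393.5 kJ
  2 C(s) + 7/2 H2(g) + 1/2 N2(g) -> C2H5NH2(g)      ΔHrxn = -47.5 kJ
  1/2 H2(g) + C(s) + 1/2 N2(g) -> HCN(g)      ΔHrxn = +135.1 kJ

equation 1 as written: -74.8 kJ
equation 2 as written: -46.1 kJ
equation 3: not needed.
equation 4 reversed: +47.5 kJ
equation 5 as written: +135.1 kJ
ΔHrxn = (1)·(-74.8) + (1)·(-46.1) + (-1)·(-47.5) + (1)·(+135.1) = 61.7 kJ

ΔHrxn = 61.7 kJ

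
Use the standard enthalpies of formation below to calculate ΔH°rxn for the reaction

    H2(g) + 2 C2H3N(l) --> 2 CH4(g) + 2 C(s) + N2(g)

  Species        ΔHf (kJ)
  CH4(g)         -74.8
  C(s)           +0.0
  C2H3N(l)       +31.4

ΔH°rxn = Σ nΔHf°(products) − Σ nΔHf°(reactants).
Products: 2·(-74.8) + 2·(+0.0) + 1·(+0.0) = -149.6
Reactants: 1·(+0.0) + 2·(+31.4) = +62.8
ΔH°rxn = (-149.6) − (+62.8) = -212.4 kJ

ΔH°rxn = -212.4 kJ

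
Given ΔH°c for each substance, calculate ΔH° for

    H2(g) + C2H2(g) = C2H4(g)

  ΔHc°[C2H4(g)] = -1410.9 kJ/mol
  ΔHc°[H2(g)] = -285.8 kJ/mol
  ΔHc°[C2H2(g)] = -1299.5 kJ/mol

Using ΔH = Σ nΔHc°(reactants) − Σ nΔHc°(products):
= [1·(-285.8) + 1·(-1299.5)] − [1·(-1410.9)]
= -174.4 kJ/mol

ΔH° = -174.4 kJ/mol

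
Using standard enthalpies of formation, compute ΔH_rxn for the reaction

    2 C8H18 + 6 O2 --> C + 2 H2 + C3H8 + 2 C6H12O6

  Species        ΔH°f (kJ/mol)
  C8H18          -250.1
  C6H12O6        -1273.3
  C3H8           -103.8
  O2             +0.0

Products: 1·(+0.0) + 2·(+0.0) + 1·(-103.8) + 2·(-1273.3) = -2650.4
Reactants: 2·(-250.1) + 6·(+0.0) = -500.2
ΔH_rxn = (-2650.4) − (-500.2) = -2150.2 kJ/mol

ΔH_rxn = -2150.2 kJ/mol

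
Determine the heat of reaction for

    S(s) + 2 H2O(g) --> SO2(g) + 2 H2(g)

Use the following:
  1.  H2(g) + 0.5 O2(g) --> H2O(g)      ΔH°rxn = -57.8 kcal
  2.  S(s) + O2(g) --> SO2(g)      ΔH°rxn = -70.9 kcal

ΔH°rxn = 44.7 kcal

eq. 1 reversed and × 2: (-2)·(-57.8) = +115.6 kcal
eq. 2 as written: -70.9 kcal
ΔH°rxn = (-2)·(-57.8) + (1)·(-70.9) = 44.7 kcal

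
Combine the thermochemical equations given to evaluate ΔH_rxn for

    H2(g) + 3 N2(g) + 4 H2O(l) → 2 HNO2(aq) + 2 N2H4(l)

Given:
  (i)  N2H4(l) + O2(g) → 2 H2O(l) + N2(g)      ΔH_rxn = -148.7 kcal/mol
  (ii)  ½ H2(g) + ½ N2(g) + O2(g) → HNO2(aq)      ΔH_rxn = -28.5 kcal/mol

ΔH_rxn = 240.4 kcal/mol

(i) reversed and × 2: (-2)·(-148.7) = +297.4 kcal/mol
(ii) × 2: (2)·(-28.5) = -57.0 kcal/mol
By Hess's law, ΔH_rxn = (+297.4) + (-57.0) = 240.4 kcal/mol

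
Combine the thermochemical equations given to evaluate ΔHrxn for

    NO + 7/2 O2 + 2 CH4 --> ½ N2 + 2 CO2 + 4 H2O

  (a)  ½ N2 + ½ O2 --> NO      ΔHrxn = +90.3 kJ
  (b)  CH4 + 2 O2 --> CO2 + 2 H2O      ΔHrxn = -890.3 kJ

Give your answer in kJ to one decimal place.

ΔHrxn = -1870.9 kJ

(a) reversed (reverse to put NO on the reactant side): -90.3 kJ
(b) × 2 (scale by 2 for the 2 CH4): (2)·(-890.3) = -1780.6 kJ
ΔHrxn = (-90.3) + (-1780.6) = -1870.9 kJ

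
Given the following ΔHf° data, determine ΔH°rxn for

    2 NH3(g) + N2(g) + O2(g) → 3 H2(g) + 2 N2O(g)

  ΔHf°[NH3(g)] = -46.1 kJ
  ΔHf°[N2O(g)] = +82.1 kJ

ΔH°rxn = 256.4 kJ

Products: 3·(+0.0) + 2·(+82.1) = +164.2
Reactants: 2·(-46.1) + 1·(+0.0) + 1·(+0.0) = -92.2
ΔH°rxn = (+164.2) − (-92.2) = 256.4 kJ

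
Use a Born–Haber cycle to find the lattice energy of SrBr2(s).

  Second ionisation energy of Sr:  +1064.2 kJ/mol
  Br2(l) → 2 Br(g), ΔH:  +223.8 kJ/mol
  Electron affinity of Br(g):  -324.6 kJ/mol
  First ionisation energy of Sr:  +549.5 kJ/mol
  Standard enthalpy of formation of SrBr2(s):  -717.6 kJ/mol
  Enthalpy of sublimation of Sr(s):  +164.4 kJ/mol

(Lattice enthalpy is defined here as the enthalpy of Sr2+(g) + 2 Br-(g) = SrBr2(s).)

ΔHf° = 1·ΔHsub + 1·(ΣIE) + 1·D(Br2) + 2·EA + U
-717.6 = 1·(+164.4) + 1·(+1613.7) + 1·(+223.8) + 2·(-324.6) + U
U = -717.6 − (+1352.7) = -2070.3 kJ/mol

U = -2070.3 kJ/mol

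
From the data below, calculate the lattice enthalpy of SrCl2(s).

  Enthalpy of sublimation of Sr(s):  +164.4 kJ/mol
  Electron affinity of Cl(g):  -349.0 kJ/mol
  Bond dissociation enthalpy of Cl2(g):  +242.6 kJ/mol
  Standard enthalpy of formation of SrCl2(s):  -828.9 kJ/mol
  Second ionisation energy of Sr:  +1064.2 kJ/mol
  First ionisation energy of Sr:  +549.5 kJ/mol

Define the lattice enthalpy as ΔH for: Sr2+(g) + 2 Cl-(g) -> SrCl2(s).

ΔHf° = 1·ΔHsub + 1·(ΣIE) + 1·D(Cl2) + 2·EA + U
-828.9 = 1·(+164.4) + 1·(+1613.7) + 1·(+242.6) + 2·(-349.0) + U
U = -828.9 − (+1322.7) = -2151.6 kJ/mol

U = -2151.6 kJ/mol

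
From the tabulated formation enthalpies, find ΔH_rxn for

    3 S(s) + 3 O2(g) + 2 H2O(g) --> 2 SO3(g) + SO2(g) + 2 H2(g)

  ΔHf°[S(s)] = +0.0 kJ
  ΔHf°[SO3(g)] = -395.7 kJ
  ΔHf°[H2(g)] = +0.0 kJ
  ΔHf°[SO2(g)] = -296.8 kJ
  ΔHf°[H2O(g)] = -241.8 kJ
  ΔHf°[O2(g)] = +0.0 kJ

ΔH_rxn = -604.6 kJ

ΔH°rxn = Σ nΔHf°(products) − Σ nΔHf°(reactants).
Products: 2·(-395.7) + 1·(-296.8) + 2·(+0.0) = -1088.2
Reactants: 3·(+0.0) + 3·(+0.0) + 2·(-241.8) = -483.6
ΔH_rxn = (-1088.2) − (-483.6) = -604.6 kJ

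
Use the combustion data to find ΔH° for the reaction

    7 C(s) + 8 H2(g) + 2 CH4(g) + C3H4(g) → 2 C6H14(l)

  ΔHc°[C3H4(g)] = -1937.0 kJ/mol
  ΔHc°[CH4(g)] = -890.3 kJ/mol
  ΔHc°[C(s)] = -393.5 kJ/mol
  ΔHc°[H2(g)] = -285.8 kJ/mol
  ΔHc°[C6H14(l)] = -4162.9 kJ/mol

With combustion enthalpies, reactants minus products:
= [7·(-393.5) + 8·(-285.8) + 2·(-890.3) + 1·(-1937.0)] − [2·(-4162.9)]
= -432.7 kJ/mol

ΔH° = -432.7 kJ/mol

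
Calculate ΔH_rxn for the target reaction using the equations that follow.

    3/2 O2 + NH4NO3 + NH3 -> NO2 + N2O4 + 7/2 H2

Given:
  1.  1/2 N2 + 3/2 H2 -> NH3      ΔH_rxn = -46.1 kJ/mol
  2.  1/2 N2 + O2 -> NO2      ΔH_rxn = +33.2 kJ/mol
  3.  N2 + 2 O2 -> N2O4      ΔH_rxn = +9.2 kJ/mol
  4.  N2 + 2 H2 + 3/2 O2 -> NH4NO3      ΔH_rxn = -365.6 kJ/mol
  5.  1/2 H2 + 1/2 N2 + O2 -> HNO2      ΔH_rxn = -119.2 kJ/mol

eq. 1 reversed: +46.1 kJ/mol
eq. 2 as written: +33.2 kJ/mol
eq. 3 as written: +9.2 kJ/mol
eq. 4 reversed: +365.6 kJ/mol
eq. 5: not needed.
ΔH_rxn = (+46.1) + (+33.2) + (+9.2) + (+365.6) = 454.1 kJ/mol

ΔH_rxn = 454.1 kJ/mol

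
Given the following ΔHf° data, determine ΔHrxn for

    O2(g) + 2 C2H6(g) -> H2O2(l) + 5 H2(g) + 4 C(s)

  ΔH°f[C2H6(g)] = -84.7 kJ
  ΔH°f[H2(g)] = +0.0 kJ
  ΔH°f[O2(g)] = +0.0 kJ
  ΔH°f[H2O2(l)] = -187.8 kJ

ΔHrxn = -18.4 kJ

ΔH°rxn = Σ nΔHf°(products) − Σ nΔHf°(reactants).
Products: 1·(-187.8) + 5·(+0.0) + 4·(+0.0) = -187.8
Reactants: 1·(+0.0) + 2·(-84.7) = -169.4
ΔHrxn = (-187.8) − (-169.4) = -18.4 kJ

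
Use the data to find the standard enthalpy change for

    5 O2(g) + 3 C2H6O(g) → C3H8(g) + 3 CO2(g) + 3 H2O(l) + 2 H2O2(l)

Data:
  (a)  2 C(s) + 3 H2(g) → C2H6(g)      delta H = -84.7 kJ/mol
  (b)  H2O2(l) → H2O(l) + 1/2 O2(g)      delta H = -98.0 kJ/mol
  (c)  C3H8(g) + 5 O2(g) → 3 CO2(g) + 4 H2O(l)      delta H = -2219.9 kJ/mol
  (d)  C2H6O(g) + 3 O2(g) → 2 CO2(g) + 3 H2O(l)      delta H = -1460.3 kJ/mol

(a): not needed (C(s) appears nowhere else).
(b) reversed and × 2 (reverse to put H2O2(l) on the product side; scale by 2 for the 2 H2O2(l)): (-2)·(-98.0) = +196.0 kJ/mol
(c) reversed (C3H8(g) must end up as a product): +2219.9 kJ/mol
(d) × 3 (scale by 3 for the 3 C2H6O(g)): (3)·(-1460.3) = -4380.9 kJ/mol
Combining the equations, delta H = (+196.0) + (+2219.9) + (-4380.9) = -1965.0 kJ/mol

delta H = -1965.0 kJ/mol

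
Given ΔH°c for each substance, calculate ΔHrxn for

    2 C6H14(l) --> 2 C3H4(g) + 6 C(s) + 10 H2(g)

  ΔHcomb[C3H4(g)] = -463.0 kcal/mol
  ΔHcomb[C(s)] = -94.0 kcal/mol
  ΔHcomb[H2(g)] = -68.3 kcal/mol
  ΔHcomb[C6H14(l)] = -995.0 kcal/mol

Using ΔH = Σ nΔHc°(reactants) − Σ nΔHc°(products):
= [2·(-995.0)] − [2·(-463.0) + 6·(-94.0) + 10·(-68.3)]
= 183.0 kcal/mol

ΔHrxn = 183.0 kcal/mol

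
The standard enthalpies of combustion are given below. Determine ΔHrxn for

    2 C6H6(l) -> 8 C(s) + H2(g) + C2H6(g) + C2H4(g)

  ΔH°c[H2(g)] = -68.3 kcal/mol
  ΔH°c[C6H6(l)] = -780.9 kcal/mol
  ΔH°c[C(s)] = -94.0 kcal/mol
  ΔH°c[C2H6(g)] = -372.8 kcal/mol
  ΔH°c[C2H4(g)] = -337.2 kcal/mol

Using ΔH = Σ nΔHc°(reactants) − Σ nΔHc°(products):
= [2·(-780.9)] − [8·(-94.0) + 1·(-68.3) + 1·(-372.8) + 1·(-337.2)]
= -31.5 kcal/mol

ΔHrxn = -31.5 kcal/mol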